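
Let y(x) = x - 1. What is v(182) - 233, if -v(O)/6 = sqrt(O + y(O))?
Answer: -233 - 66*sqrt(3) ≈ -347.32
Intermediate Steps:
y(x) = -1 + x
v(O) = -6*sqrt(-1 + 2*O) (v(O) = -6*sqrt(O + (-1 + O)) = -6*sqrt(-1 + 2*O))
v(182) - 233 = -6*sqrt(-1 + 2*182) - 233 = -6*sqrt(-1 + 364) - 233 = -66*sqrt(3) - 233 = -233 - 66*sqrt(3)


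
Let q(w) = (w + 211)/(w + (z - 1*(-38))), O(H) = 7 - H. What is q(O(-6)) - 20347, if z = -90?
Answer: -793757/39 ≈ -20353.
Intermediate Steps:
q(w) = (211 + w)/(-52 + w) (q(w) = (w + 211)/(w + (-90 - 1*(-38))) = (211 + w)/(w + (-90 + 38)) = (211 + w)/(w - 52) = (211 + w)/(-52 + w))
q(O(-6)) - 20347 = (211 + (7 - 1*(-6)))/(-52 + (7 - 1*(-6))) - 20347 = (211 + (7 + 6))/(-52 + (7 + 6)) - 20347 = (211 + 13)/(-52 + 13) - 20347 = 224/(-39) - 20347 = -1/39*224 - 20347 = -224/39 - 20347 = -793757/39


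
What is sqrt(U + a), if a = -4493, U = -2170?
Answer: I*sqrt(6663) ≈ 81.627*I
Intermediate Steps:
sqrt(U + a) = sqrt(-2170 - 4493) = sqrt(-6663) = I*sqrt(6663)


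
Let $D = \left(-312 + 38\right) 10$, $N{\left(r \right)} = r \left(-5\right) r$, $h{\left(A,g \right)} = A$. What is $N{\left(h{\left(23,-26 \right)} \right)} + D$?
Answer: $-5385$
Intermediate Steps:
$N{\left(r \right)} = - 5 r^{2}$ ($N{\left(r \right)} = - 5 r r = - 5 r^{2}$)
$D = -2740$ ($D = \left(-274\right) 10 = -2740$)
$N{\left(h{\left(23,-26 \right)} \right)} + D = - 5 \cdot 23^{2} - 2740 = \left(-5\right) 529 - 2740 = -2645 - 2740 = -5385$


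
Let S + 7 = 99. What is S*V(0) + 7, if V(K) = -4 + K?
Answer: -361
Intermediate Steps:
S = 92 (S = -7 + 99 = 92)
S*V(0) + 7 = 92*(-4 + 0) + 7 = 92*(-4) + 7 = -368 + 7 = -361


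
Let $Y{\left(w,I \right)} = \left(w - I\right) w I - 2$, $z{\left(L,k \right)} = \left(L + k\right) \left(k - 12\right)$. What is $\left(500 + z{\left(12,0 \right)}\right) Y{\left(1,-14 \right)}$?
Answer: $-75472$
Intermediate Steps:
$z{\left(L,k \right)} = \left(-12 + k\right) \left(L + k\right)$ ($z{\left(L,k \right)} = \left(L + k\right) \left(-12 + k\right) = \left(-12 + k\right) \left(L + k\right)$)
$Y{\left(w,I \right)} = -2 + I w \left(w - I\right)$ ($Y{\left(w,I \right)} = w \left(w - I\right) I - 2 = I w \left(w - I\right) - 2 = -2 + I w \left(w - I\right)$)
$\left(500 + z{\left(12,0 \right)}\right) Y{\left(1,-14 \right)} = \left(500 + \left(0^{2} - 144 - 0 + 12 \cdot 0\right)\right) \left(-2 - 14 \cdot 1^{2} - 1 \left(-14\right)^{2}\right) = \left(500 + \left(0 - 144 + 0 + 0\right)\right) \left(-2 - 14 - 1 \cdot 196\right) = \left(500 - 144\right) \left(-2 - 14 - 196\right) = 356 \left(-212\right) = -75472$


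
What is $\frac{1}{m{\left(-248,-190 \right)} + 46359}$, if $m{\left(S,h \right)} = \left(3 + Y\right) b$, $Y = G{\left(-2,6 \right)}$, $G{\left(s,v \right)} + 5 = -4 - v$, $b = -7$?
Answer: $\frac{1}{46443} \approx 2.1532 \cdot 10^{-5}$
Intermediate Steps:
$G{\left(s,v \right)} = -9 - v$ ($G{\left(s,v \right)} = -5 - \left(4 + v\right) = -9 - v$)
$Y = -15$ ($Y = -9 - 6 = -15$)
$m{\left(S,h \right)} = 84$ ($m{\left(S,h \right)} = \left(3 - 15\right) \left(-7\right) = \left(-12\right) \left(-7\right) = 84$)
$\frac{1}{m{\left(-248,-190 \right)} + 46359} = \frac{1}{84 + 46359} = \frac{1}{46443}$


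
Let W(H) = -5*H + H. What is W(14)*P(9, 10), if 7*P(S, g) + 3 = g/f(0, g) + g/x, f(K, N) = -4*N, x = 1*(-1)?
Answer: 106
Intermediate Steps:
x = -1
W(H) = -4*H
P(S, g) = -13/28 - g/7 (P(S, g) = -3/7 + (g/((-4*g)) + g/(-1))/7 = -3/7 + (g*(-1/(4*g)) + g*(-1))/7 = -3/7 + (-¼ - g)/7 = -3/7 + (-1/28 - g/7) = -13/28 - g/7)
W(14)*P(9, 10) = (-4*14)*(-13/28 - ⅐*10) = -56*(-13/28 - 10/7) = -56*(-53/28) = 106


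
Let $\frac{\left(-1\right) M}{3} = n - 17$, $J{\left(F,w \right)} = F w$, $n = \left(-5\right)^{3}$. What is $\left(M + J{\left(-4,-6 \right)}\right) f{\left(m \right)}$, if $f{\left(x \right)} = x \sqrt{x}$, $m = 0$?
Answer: $0$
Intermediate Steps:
$n = -125$
$f{\left(x \right)} = x^{\frac{3}{2}}$
$M = 426$ ($M = - 3 \left(-125 - 17\right) = \left(-3\right) \left(-142\right) = 426$)
$\left(M + J{\left(-4,-6 \right)}\right) f{\left(m \right)} = \left(426 - -24\right) 0^{\frac{3}{2}} = \left(426 + 24\right) 0 = 450 \cdot 0 = 0$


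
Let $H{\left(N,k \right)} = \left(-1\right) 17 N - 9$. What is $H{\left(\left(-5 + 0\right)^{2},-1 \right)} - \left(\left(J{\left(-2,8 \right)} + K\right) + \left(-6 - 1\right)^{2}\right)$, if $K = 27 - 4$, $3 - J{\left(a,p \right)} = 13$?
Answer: $-496$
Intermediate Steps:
$J{\left(a,p \right)} = -10$ ($J{\left(a,p \right)} = 3 - 13 = -10$)
$K = 23$ ($K = 27 - 4 = 23$)
$H{\left(N,k \right)} = -9 - 17 N$ ($H{\left(N,k \right)} = - 17 N - 9 = -9 - 17 N$)
$H{\left(\left(-5 + 0\right)^{2},-1 \right)} - \left(\left(J{\left(-2,8 \right)} + K\right) + \left(-6 - 1\right)^{2}\right) = \left(-9 - 17 \left(-5 + 0\right)^{2}\right) - \left(\left(-10 + 23\right) + \left(-6 - 1\right)^{2}\right) = \left(-9 - 17 \left(-5\right)^{2}\right) - \left(13 + \left(-7\right)^{2}\right) = \left(-9 - 425\right) - \left(13 + 49\right) = \left(-9 - 425\right) - 62 = -434 - 62 = -496$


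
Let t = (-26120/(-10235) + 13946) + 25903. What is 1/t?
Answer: 2047/81576127 ≈ 2.5093e-5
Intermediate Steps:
t = 81576127/2047 (t = (-26120*(-1/10235) + 13946) + 25903 = (5224/2047 + 13946) + 25903 = 28552686/2047 + 25903 = 81576127/2047 ≈ 39852.)
1/t = 1/(81576127/2047) = 2047/81576127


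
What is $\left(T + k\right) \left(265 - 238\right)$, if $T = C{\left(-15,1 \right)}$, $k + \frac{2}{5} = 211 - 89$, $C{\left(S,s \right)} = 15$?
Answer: $\frac{18441}{5} \approx 3688.2$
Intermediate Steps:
$k = \frac{608}{5}$ ($k = - \frac{2}{5} + \left(211 - 89\right) = - \frac{2}{5} + 122 = \frac{608}{5} \approx 121.6$)
$T = 15$
$\left(T + k\right) \left(265 - 238\right) = \left(15 + \frac{608}{5}\right) \left(265 - 238\right) = \frac{683}{5} \cdot 27 = \frac{18441}{5}$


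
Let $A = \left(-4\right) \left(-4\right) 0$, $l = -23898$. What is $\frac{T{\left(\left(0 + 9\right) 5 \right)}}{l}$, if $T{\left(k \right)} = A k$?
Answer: $0$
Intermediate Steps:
$A = 0$ ($A = 16 \cdot 0 = 0$)
$T{\left(k \right)} = 0$ ($T{\left(k \right)} = 0 k = 0$)
$\frac{T{\left(\left(0 + 9\right) 5 \right)}}{l} = \frac{0}{-23898} = 0 \left(- \frac{1}{23898}\right) = 0$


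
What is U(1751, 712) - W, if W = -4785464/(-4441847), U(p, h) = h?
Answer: 3157809600/4441847 ≈ 710.92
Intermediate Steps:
W = 4785464/4441847 (W = -4785464*(-1/4441847) = 4785464/4441847 ≈ 1.0774)
U(1751, 712) - W = 712 - 1*4785464/4441847 = 712 - 4785464/4441847 = 3157809600/4441847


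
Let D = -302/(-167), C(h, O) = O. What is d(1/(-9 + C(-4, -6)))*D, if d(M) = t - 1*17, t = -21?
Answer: -11476/167 ≈ -68.719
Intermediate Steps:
d(M) = -38 (d(M) = -21 - 1*17 = -21 - 17 = -38)
D = 302/167 (D = -302*(-1/167) = 302/167 ≈ 1.8084)
d(1/(-9 + C(-4, -6)))*D = -38*302/167 = -11476/167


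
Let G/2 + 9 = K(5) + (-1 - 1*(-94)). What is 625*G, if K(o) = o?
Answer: 111250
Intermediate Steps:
G = 178 (G = -18 + 2*(5 + (-1 - 1*(-94))) = -18 + 2*(5 + (-1 + 94)) = -18 + 2*(5 + 93) = -18 + 2*98 = -18 + 196 = 178)
625*G = 625*178 = 111250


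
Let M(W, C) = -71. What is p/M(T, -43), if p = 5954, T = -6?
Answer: -5954/71 ≈ -83.859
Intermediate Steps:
p/M(T, -43) = 5954/(-71) = 5954*(-1/71) = -5954/71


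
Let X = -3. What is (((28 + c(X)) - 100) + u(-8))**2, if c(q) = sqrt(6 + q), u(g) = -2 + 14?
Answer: (60 - sqrt(3))**2 ≈ 3395.2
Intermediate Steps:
u(g) = 12
(((28 + c(X)) - 100) + u(-8))**2 = (((28 + sqrt(6 - 3)) - 100) + 12)**2 = (((28 + sqrt(3)) - 100) + 12)**2 = ((-72 + sqrt(3)) + 12)**2 = (-60 + sqrt(3))**2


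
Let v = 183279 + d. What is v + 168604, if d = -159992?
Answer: 191891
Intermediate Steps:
v = 23287 (v = 183279 - 159992 = 23287)
v + 168604 = 23287 + 168604 = 191891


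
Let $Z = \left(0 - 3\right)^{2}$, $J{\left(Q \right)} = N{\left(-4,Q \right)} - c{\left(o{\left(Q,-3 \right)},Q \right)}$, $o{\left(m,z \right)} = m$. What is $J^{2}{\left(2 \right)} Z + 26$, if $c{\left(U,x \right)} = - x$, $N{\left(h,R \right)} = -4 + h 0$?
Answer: $62$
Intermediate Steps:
$N{\left(h,R \right)} = -4$ ($N{\left(h,R \right)} = -4 + 0 = -4$)
$J{\left(Q \right)} = -4 + Q$ ($J{\left(Q \right)} = -4 - - Q = -4 + Q$)
$Z = 9$ ($Z = \left(-3\right)^{2} = 9$)
$J^{2}{\left(2 \right)} Z + 26 = \left(-4 + 2\right)^{2} \cdot 9 + 26 = \left(-2\right)^{2} \cdot 9 + 26 = 4 \cdot 9 + 26 = 36 + 26 = 62$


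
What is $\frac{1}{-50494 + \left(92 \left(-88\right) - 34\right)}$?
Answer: $- \frac{1}{58624} \approx -1.7058 \cdot 10^{-5}$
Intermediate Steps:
$\frac{1}{-50494 + \left(92 \left(-88\right) - 34\right)} = \frac{1}{-50494 - 8130} = \frac{1}{-58624} = - \frac{1}{58624}$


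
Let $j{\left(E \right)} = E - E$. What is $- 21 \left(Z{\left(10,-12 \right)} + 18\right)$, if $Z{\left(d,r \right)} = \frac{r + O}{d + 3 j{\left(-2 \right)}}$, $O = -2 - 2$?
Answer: $- \frac{1722}{5} \approx -344.4$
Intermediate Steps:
$O = -4$ ($O = -2 - 2 = -4$)
$j{\left(E \right)} = 0$
$Z{\left(d,r \right)} = \frac{-4 + r}{d}$ ($Z{\left(d,r \right)} = \frac{r - 4}{d + 3 \cdot 0} = \frac{-4 + r}{d + 0} = \frac{-4 + r}{d}$)
$- 21 \left(Z{\left(10,-12 \right)} + 18\right) = - 21 \left(\frac{-4 - 12}{10} + 18\right) = - 21 \left(\frac{1}{10} \left(-16\right) + 18\right) = - 21 \left(- \frac{8}{5} + 18\right) = \left(-21\right) \frac{82}{5} = - \frac{1722}{5}$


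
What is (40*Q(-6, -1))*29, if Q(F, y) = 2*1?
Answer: 2320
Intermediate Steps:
Q(F, y) = 2
(40*Q(-6, -1))*29 = (40*2)*29 = 80*29 = 2320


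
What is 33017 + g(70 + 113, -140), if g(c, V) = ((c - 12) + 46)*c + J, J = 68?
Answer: 72796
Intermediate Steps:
g(c, V) = 68 + c*(34 + c) (g(c, V) = ((c - 12) + 46)*c + 68 = ((-12 + c) + 46)*c + 68 = (34 + c)*c + 68 = c*(34 + c) + 68 = 68 + c*(34 + c))
33017 + g(70 + 113, -140) = 33017 + (68 + (70 + 113)² + 34*(70 + 113)) = 33017 + (68 + 183² + 34*183) = 33017 + (68 + 33489 + 6222) = 33017 + 39779 = 72796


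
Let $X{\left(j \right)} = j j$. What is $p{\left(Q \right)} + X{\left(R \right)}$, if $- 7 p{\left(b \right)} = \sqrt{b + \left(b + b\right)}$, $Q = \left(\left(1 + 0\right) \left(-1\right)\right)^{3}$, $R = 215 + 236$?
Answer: $203401 - \frac{i \sqrt{3}}{7} \approx 2.034 \cdot 10^{5} - 0.24744 i$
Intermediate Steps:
$R = 451$
$Q = -1$ ($Q = \left(1 \left(-1\right)\right)^{3} = \left(-1\right)^{3} = -1$)
$X{\left(j \right)} = j^{2}$
$p{\left(b \right)} = - \frac{\sqrt{3} \sqrt{b}}{7}$ ($p{\left(b \right)} = - \frac{\sqrt{b + \left(b + b\right)}}{7} = - \frac{\sqrt{b + 2 b}}{7} = - \frac{\sqrt{3 b}}{7} = - \frac{\sqrt{3} \sqrt{b}}{7}$)
$p{\left(Q \right)} + X{\left(R \right)} = - \frac{\sqrt{3} \sqrt{-1}}{7} + 451^{2} = - \frac{\sqrt{3} i}{7} + 203401 = - \frac{i \sqrt{3}}{7} + 203401 = 203401 - \frac{i \sqrt{3}}{7}$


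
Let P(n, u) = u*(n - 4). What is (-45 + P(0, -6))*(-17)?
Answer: 357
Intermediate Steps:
P(n, u) = u*(-4 + n)
(-45 + P(0, -6))*(-17) = (-45 - 6*(-4 + 0))*(-17) = (-45 - 6*(-4))*(-17) = (-45 + 24)*(-17) = -21*(-17) = 357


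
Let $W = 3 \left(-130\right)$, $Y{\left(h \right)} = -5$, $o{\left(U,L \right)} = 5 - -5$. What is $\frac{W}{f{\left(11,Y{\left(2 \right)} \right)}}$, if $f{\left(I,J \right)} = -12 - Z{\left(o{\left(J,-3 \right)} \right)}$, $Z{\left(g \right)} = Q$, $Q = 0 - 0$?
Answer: $\frac{65}{2} \approx 32.5$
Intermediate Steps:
$Q = 0$ ($Q = 0 + \left(-3 + 3\right) = 0 + 0 = 0$)
$o{\left(U,L \right)} = 10$ ($o{\left(U,L \right)} = 5 + 5 = 10$)
$Z{\left(g \right)} = 0$
$f{\left(I,J \right)} = -12$ ($f{\left(I,J \right)} = -12 - 0 = -12 + 0 = -12$)
$W = -390$
$\frac{W}{f{\left(11,Y{\left(2 \right)} \right)}} = - \frac{390}{-12} = \left(-390\right) \left(- \frac{1}{12}\right) = \frac{65}{2}$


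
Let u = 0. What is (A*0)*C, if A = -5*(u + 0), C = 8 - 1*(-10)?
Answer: 0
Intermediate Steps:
C = 18 (C = 8 + 10 = 18)
A = 0 (A = -5*(0 + 0) = -5*0 = 0)
(A*0)*C = (0*0)*18 = 0*18 = 0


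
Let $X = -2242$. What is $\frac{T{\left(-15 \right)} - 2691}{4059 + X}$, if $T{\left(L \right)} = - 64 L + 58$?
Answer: $- \frac{1673}{1817} \approx -0.92075$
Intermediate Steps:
$T{\left(L \right)} = 58 - 64 L$
$\frac{T{\left(-15 \right)} - 2691}{4059 + X} = \frac{\left(58 - -960\right) - 2691}{4059 - 2242} = \frac{\left(58 + 960\right) - 2691}{1817} = \left(1018 - 2691\right) \frac{1}{1817} = \left(-1673\right) \frac{1}{1817} = - \frac{1673}{1817}$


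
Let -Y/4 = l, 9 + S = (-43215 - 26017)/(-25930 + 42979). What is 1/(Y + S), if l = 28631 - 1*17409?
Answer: -17049/765518185 ≈ -2.2271e-5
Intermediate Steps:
S = -222673/17049 (S = -9 + (-43215 - 26017)/(-25930 + 42979) = -9 - 69232/17049 = -222673/17049 ≈ -13.061)
l = 11222 (l = 28631 - 17409 = 11222)
Y = -44888 (Y = -4*11222 = -44888)
1/(Y + S) = 1/(-44888 - 222673/17049) = 1/(-765518185/17049) = -17049/765518185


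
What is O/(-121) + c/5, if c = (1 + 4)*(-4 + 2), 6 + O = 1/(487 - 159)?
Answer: -77409/39688 ≈ -1.9504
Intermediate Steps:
O = -1967/328 (O = -6 + 1/(487 - 159) = -6 + 1/328 = -1967/328 ≈ -5.9969)
c = -10 (c = 5*(-2) = -10)
O/(-121) + c/5 = -1967/328/(-121) - 10/5 = -1967/328*(-1/121) - 10*⅕ = 1967/39688 - 2 = -77409/39688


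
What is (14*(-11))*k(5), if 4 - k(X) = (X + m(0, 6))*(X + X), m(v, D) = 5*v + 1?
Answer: 8624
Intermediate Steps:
m(v, D) = 1 + 5*v
k(X) = 4 - 2*X*(1 + X) (k(X) = 4 - (X + (1 + 5*0))*(X + X) = 4 - (X + (1 + 0))*2*X = 4 - (X + 1)*2*X = 4 - (1 + X)*2*X = 4 - 2*X*(1 + X))
(14*(-11))*k(5) = (14*(-11))*(4 - 2*5 - 2*5**2) = -154*(4 - 10 - 2*25) = -154*(4 - 10 - 50) = -154*(-56) = 8624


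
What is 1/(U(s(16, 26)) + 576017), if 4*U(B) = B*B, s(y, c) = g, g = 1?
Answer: 4/2304069 ≈ 1.7361e-6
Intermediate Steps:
s(y, c) = 1
U(B) = B**2/4 (U(B) = (B*B)/4 = B**2/4)
1/(U(s(16, 26)) + 576017) = 1/((1/4)*1**2 + 576017) = 1/((1/4)*1 + 576017) = 1/(1/4 + 576017) = 1/(2304069/4) = 4/2304069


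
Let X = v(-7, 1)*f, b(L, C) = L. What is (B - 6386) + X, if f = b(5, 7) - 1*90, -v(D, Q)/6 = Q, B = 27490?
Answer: 21614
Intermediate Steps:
v(D, Q) = -6*Q
f = -85 (f = 5 - 1*90 = 5 - 90 = -85)
X = 510 (X = -6*1*(-85) = -6*(-85) = 510)
(B - 6386) + X = (27490 - 6386) + 510 = 21104 + 510 = 21614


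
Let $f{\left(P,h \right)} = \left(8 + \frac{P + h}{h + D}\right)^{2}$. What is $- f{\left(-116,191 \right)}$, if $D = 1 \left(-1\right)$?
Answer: $- \frac{101761}{1444} \approx -70.472$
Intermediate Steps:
$D = -1$
$f{\left(P,h \right)} = \left(8 + \frac{P + h}{-1 + h}\right)^{2}$ ($f{\left(P,h \right)} = \left(8 + \frac{P + h}{h - 1}\right)^{2} = \left(8 + \frac{P + h}{-1 + h}\right)^{2}$)
$- f{\left(-116,191 \right)} = - \frac{\left(-8 - 116 + 9 \cdot 191\right)^{2}}{\left(-1 + 191\right)^{2}} = - \frac{\left(-8 - 116 + 1719\right)^{2}}{36100} = - \frac{1595^{2}}{36100} = - \frac{2544025}{36100} = \left(-1\right) \frac{101761}{1444} = - \frac{101761}{1444}$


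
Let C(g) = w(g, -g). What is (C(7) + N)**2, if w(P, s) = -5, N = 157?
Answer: 23104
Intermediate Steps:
C(g) = -5
(C(7) + N)**2 = (-5 + 157)**2 = 152**2 = 23104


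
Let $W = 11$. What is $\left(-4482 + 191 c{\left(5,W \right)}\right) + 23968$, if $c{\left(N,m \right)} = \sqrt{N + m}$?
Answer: $20250$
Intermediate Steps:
$\left(-4482 + 191 c{\left(5,W \right)}\right) + 23968 = \left(-4482 + 191 \sqrt{5 + 11}\right) + 23968 = \left(-4482 + 191 \sqrt{16}\right) + 23968 = \left(-4482 + 191 \cdot 4\right) + 23968 = \left(-4482 + 764\right) + 23968 = -3718 + 23968 = 20250$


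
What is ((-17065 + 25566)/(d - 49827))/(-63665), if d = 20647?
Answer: 8501/1857744700 ≈ 4.5760e-6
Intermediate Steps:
((-17065 + 25566)/(d - 49827))/(-63665) = ((-17065 + 25566)/(20647 - 49827))/(-63665) = (8501/(-29180))*(-1/63665) = (8501*(-1/29180))*(-1/63665) = -8501/29180*(-1/63665) = 8501/1857744700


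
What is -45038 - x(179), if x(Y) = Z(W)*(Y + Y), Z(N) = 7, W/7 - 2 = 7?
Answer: -47544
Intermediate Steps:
W = 63 (W = 14 + 7*7 = 14 + 49 = 63)
x(Y) = 14*Y (x(Y) = 7*(Y + Y) = 7*(2*Y) = 14*Y)
-45038 - x(179) = -45038 - 14*179 = -45038 - 1*2506 = -45038 - 2506 = -47544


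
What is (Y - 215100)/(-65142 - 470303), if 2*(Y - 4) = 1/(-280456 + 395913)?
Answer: 49668677743/123641746730 ≈ 0.40171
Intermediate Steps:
Y = 923657/230914 (Y = 4 + 1/(2*(-280456 + 395913)) = 4 + (1/2)/115457 = 4 + (1/2)*(1/115457) = 4 + 1/230914 = 923657/230914 ≈ 4.0000)
(Y - 215100)/(-65142 - 470303) = (923657/230914 - 215100)/(-65142 - 470303) = -49668677743/230914/(-535445) = -49668677743/230914*(-1/535445) = 49668677743/123641746730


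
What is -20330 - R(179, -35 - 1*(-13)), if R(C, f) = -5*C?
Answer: -19435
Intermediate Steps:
-20330 - R(179, -35 - 1*(-13)) = -20330 - (-5)*179 = -20330 - 1*(-895) = -20330 + 895 = -19435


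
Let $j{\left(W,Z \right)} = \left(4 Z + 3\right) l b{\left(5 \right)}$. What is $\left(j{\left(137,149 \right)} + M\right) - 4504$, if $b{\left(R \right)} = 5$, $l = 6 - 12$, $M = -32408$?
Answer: $-54882$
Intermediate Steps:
$l = -6$ ($l = 6 - 12 = -6$)
$j{\left(W,Z \right)} = -90 - 120 Z$ ($j{\left(W,Z \right)} = \left(4 Z + 3\right) \left(-6\right) 5 = \left(3 + 4 Z\right) \left(-6\right) 5 = \left(-18 - 24 Z\right) 5 = -90 - 120 Z$)
$\left(j{\left(137,149 \right)} + M\right) - 4504 = \left(\left(-90 - 17880\right) - 32408\right) - 4504 = \left(-17970 - 32408\right) - 4504 = -50378 - 4504 = -54882$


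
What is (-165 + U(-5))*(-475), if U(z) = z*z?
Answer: 66500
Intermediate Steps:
U(z) = z²
(-165 + U(-5))*(-475) = (-165 + (-5)²)*(-475) = (-165 + 25)*(-475) = -140*(-475) = 66500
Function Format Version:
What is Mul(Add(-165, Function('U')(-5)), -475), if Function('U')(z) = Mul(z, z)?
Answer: 66500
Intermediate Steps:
Function('U')(z) = Pow(z, 2)
Mul(Add(-165, Function('U')(-5)), -475) = Mul(Add(-165, Pow(-5, 2)), -475) = Mul(Add(-165, 25), -475) = Mul(-140, -475) = 66500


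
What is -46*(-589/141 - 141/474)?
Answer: 2292847/11139 ≈ 205.84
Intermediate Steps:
-46*(-589/141 - 141/474) = -46*(-589*1/141 - 141*1/474) = -46*(-589/141 - 47/158) = -46*(-99689/22278) = 2292847/11139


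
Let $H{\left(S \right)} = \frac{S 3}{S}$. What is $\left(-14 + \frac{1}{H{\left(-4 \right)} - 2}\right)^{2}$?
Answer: $169$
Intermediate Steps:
$H{\left(S \right)} = 3$ ($H{\left(S \right)} = \frac{3 S}{S} = 3$)
$\left(-14 + \frac{1}{H{\left(-4 \right)} - 2}\right)^{2} = \left(-14 + \frac{1}{3 - 2}\right)^{2} = \left(-14 + 1^{-1}\right)^{2} = \left(-14 + 1\right)^{2} = \left(-13\right)^{2} = 169$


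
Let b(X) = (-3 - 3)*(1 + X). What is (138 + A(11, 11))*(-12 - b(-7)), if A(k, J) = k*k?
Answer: -12432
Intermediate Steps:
A(k, J) = k²
b(X) = -6 - 6*X (b(X) = -6*(1 + X) = -6 - 6*X)
(138 + A(11, 11))*(-12 - b(-7)) = (138 + 11²)*(-12 - (-6 - 6*(-7))) = (138 + 121)*(-12 - (-6 + 42)) = 259*(-12 - 1*36) = 259*(-12 - 36) = 259*(-48) = -12432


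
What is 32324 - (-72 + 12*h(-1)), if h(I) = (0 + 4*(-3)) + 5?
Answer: 32480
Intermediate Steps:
h(I) = -7 (h(I) = (0 - 12) + 5 = -12 + 5 = -7)
32324 - (-72 + 12*h(-1)) = 32324 - (-72 + 12*(-7)) = 32324 - (-72 - 84) = 32324 - 1*(-156) = 32324 + 156 = 32480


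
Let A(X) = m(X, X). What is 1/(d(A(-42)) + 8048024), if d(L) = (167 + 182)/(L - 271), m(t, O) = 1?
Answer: 270/2172966131 ≈ 1.2425e-7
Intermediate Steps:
A(X) = 1
d(L) = 349/(-271 + L)
1/(d(A(-42)) + 8048024) = 1/(349/(-271 + 1) + 8048024) = 1/(349/(-270) + 8048024) = 1/(349*(-1/270) + 8048024) = 1/(-349/270 + 8048024) = 1/(2172966131/270) = 270/2172966131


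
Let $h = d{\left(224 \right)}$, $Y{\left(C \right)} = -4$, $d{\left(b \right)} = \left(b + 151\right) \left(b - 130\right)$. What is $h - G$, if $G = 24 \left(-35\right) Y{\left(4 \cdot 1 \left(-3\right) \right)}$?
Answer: $31890$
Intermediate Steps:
$d{\left(b \right)} = \left(-130 + b\right) \left(151 + b\right)$ ($d{\left(b \right)} = \left(151 + b\right) \left(-130 + b\right) = \left(-130 + b\right) \left(151 + b\right)$)
$G = 3360$ ($G = 24 \left(-35\right) \left(-4\right) = \left(-840\right) \left(-4\right) = 3360$)
$h = 35250$ ($h = -19630 + 224^{2} + 21 \cdot 224 = -19630 + 50176 + 4704 = 35250$)
$h - G = 35250 - 3360 = 31890$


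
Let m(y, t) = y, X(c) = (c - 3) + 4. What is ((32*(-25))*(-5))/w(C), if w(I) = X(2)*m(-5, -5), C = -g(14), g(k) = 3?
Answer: -800/3 ≈ -266.67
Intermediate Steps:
X(c) = 1 + c (X(c) = (-3 + c) + 4 = 1 + c)
C = -3 (C = -1*3 = -3)
w(I) = -15 (w(I) = (1 + 2)*(-5) = 3*(-5) = -15)
((32*(-25))*(-5))/w(C) = ((32*(-25))*(-5))/(-15) = -800*(-5)*(-1/15) = 4000*(-1/15) = -800/3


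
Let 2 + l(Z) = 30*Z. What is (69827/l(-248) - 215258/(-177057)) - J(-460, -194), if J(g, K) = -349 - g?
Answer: -157021468637/1317658194 ≈ -119.17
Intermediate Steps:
l(Z) = -2 + 30*Z
(69827/l(-248) - 215258/(-177057)) - J(-460, -194) = (69827/(-2 + 30*(-248)) - 215258/(-177057)) - (-349 - 1*(-460)) = (69827/(-2 - 7440) - 215258*(-1/177057)) - (-349 + 460) = (69827/(-7442) + 215258/177057) - 1*111 = (69827*(-1/7442) + 215258/177057) - 111 = (-69827/7442 + 215258/177057) - 111 = -10761409103/1317658194 - 111 = -157021468637/1317658194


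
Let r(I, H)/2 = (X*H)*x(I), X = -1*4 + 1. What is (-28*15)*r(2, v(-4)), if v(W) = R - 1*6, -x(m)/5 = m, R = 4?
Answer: 50400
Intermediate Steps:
x(m) = -5*m
v(W) = -2 (v(W) = 4 - 1*6 = 4 - 6 = -2)
X = -3 (X = -4 + 1 = -3)
r(I, H) = 30*H*I (r(I, H) = 2*((-3*H)*(-5*I)) = 2*(15*H*I) = 30*H*I)
(-28*15)*r(2, v(-4)) = (-28*15)*(30*(-2)*2) = -420*(-120) = 50400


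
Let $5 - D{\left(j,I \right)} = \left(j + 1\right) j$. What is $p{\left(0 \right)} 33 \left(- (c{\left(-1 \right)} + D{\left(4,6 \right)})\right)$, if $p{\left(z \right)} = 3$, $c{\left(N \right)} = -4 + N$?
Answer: $1980$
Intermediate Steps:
$D{\left(j,I \right)} = 5 - j \left(1 + j\right)$ ($D{\left(j,I \right)} = 5 - \left(j + 1\right) j = 5 - \left(1 + j\right) j = 5 - j \left(1 + j\right)$)
$p{\left(0 \right)} 33 \left(- (c{\left(-1 \right)} + D{\left(4,6 \right)})\right) = 3 \cdot 33 \left(- (\left(-4 - 1\right) - 15)\right) = 99 \left(- (-5 - 15)\right) = 99 \left(\left(-1\right) \left(-20\right)\right) = 99 \cdot 20 = 1980$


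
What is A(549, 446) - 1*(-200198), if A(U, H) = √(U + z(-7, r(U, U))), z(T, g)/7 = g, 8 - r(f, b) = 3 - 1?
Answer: 200198 + √591 ≈ 2.0022e+5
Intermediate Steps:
r(f, b) = 6 (r(f, b) = 8 - (3 - 1) = 8 - 1*2 = 8 - 2 = 6)
z(T, g) = 7*g
A(U, H) = √(42 + U) (A(U, H) = √(U + 7*6) = √(U + 42) = √(42 + U))
A(549, 446) - 1*(-200198) = √(42 + 549) - 1*(-200198) = √591 + 200198 = 200198 + √591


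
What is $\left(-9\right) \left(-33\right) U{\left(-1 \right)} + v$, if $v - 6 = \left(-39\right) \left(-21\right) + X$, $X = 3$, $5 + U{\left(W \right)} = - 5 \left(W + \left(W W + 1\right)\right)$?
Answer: $-2142$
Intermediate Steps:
$U{\left(W \right)} = -10 - 5 W - 5 W^{2}$ ($U{\left(W \right)} = -5 - 5 \left(W + \left(W W + 1\right)\right) = -5 - 5 \left(W + \left(W^{2} + 1\right)\right) = -5 - 5 \left(W + \left(1 + W^{2}\right)\right) = -5 - 5 \left(1 + W + W^{2}\right) = -5 - \left(5 + 5 W + 5 W^{2}\right) = -10 - 5 W - 5 W^{2}$)
$v = 828$ ($v = 6 + \left(\left(-39\right) \left(-21\right) + 3\right) = 6 + \left(819 + 3\right) = 6 + 822 = 828$)
$\left(-9\right) \left(-33\right) U{\left(-1 \right)} + v = \left(-9\right) \left(-33\right) \left(-10 - -5 - 5 \left(-1\right)^{2}\right) + 828 = 297 \left(-10 + 5 - 5\right) + 828 = 297 \left(-10\right) + 828 = -2970 + 828 = -2142$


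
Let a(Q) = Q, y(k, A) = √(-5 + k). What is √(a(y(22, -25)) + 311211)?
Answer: √(311211 + √17) ≈ 557.87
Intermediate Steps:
√(a(y(22, -25)) + 311211) = √(√(-5 + 22) + 311211) = √(√17 + 311211) = √(311211 + √17)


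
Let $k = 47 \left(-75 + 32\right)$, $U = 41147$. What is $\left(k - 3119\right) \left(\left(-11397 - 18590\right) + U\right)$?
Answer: $-57362400$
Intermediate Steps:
$k = -2021$ ($k = 47 \left(-43\right) = -2021$)
$\left(k - 3119\right) \left(\left(-11397 - 18590\right) + U\right) = \left(-2021 - 3119\right) \left(\left(-11397 - 18590\right) + 41147\right) = - 5140 \left(\left(-11397 - 18590\right) + 41147\right) = - 5140 \left(-29987 + 41147\right) = \left(-5140\right) 11160 = -57362400$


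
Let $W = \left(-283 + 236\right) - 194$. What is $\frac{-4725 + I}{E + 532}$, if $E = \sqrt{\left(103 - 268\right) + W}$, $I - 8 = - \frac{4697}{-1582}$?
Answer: $- \frac{20242049}{2287685} + \frac{1065371 i \sqrt{406}}{64055180} \approx -8.8483 + 0.33513 i$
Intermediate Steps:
$W = -241$ ($W = -47 - 194 = -241$)
$I = \frac{2479}{226}$ ($I = 8 - \frac{4697}{-1582} = 8 - - \frac{671}{226} = 8 + \frac{671}{226} = \frac{2479}{226} \approx 10.969$)
$E = i \sqrt{406}$ ($E = \sqrt{\left(103 - 268\right) - 241} = \sqrt{-165 - 241} = \sqrt{-406} = i \sqrt{406} \approx 20.149 i$)
$\frac{-4725 + I}{E + 532} = \frac{-4725 + \frac{2479}{226}}{i \sqrt{406} + 532} = - \frac{1065371}{226 \left(532 + i \sqrt{406}\right)}$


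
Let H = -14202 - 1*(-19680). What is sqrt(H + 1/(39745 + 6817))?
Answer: sqrt(11876412751994)/46562 ≈ 74.014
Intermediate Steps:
H = 5478 (H = -14202 + 19680 = 5478)
sqrt(H + 1/(39745 + 6817)) = sqrt(5478 + 1/(39745 + 6817)) = sqrt(5478 + 1/46562) = sqrt(255066637/46562) = sqrt(11876412751994)/46562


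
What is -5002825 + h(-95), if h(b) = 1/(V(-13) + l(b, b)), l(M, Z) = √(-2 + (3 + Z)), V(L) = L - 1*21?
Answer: -3126765642/625 - I*√94/1250 ≈ -5.0028e+6 - 0.0077563*I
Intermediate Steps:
V(L) = -21 + L (V(L) = L - 21 = -21 + L)
l(M, Z) = √(1 + Z)
h(b) = 1/(-34 + √(1 + b)) (h(b) = 1/((-21 - 13) + √(1 + b)) = 1/(-34 + √(1 + b)))
-5002825 + h(-95) = -5002825 + 1/(-34 + √(1 - 95)) = -5002825 + 1/(-34 + √(-94)) = -5002825 + 1/(-34 + I*√94)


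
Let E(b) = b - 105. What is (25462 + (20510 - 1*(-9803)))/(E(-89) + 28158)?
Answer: 55775/27964 ≈ 1.9945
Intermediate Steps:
E(b) = -105 + b
(25462 + (20510 - 1*(-9803)))/(E(-89) + 28158) = (25462 + (20510 - 1*(-9803)))/((-105 - 89) + 28158) = (25462 + (20510 + 9803))/(-194 + 28158) = (25462 + 30313)/27964 = 55775*(1/27964) = 55775/27964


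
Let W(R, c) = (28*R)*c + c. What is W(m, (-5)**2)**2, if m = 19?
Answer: 177555625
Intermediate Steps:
W(R, c) = c + 28*R*c (W(R, c) = 28*R*c + c = c + 28*R*c)
W(m, (-5)**2)**2 = ((-5)**2*(1 + 28*19))**2 = (25*(1 + 532))**2 = (25*533)**2 = 13325**2 = 177555625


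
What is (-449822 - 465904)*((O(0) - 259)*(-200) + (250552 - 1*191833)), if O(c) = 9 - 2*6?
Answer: -101754557394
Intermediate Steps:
O(c) = -3 (O(c) = 9 - 1*12 = 9 - 12 = -3)
(-449822 - 465904)*((O(0) - 259)*(-200) + (250552 - 1*191833)) = (-449822 - 465904)*((-3 - 259)*(-200) + (250552 - 1*191833)) = -915726*(-262*(-200) + (250552 - 191833)) = -915726*(52400 + 58719) = -915726*111119 = -101754557394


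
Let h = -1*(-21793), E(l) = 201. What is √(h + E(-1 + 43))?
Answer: √21994 ≈ 148.30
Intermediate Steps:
h = 21793
√(h + E(-1 + 43)) = √(21793 + 201) = √21994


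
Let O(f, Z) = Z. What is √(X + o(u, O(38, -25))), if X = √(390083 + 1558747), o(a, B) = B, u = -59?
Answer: √(-25 + √1948830) ≈ 37.027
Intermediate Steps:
X = √1948830 ≈ 1396.0
√(X + o(u, O(38, -25))) = √(√1948830 - 25) = √(-25 + √1948830)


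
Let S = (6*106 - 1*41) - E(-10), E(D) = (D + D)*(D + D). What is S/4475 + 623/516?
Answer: 577709/461820 ≈ 1.2509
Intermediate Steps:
E(D) = 4*D² (E(D) = (2*D)*(2*D) = 4*D²)
S = 195 (S = (6*106 - 1*41) - 4*(-10)² = (636 - 41) - 4*100 = 595 - 1*400 = 595 - 400 = 195)
S/4475 + 623/516 = 195/4475 + 623/516 = 195*(1/4475) + 623*(1/516) = 39/895 + 623/516 = 577709/461820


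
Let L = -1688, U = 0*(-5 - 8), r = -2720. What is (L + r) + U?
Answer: -4408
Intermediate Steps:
U = 0 (U = 0*(-13) = 0)
(L + r) + U = (-1688 - 2720) + 0 = -4408 + 0 = -4408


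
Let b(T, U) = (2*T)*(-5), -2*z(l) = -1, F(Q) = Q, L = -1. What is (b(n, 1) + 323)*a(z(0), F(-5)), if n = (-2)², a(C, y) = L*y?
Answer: 1415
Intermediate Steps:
z(l) = ½ (z(l) = -½*(-1) = ½)
a(C, y) = -y
n = 4
b(T, U) = -10*T
(b(n, 1) + 323)*a(z(0), F(-5)) = (-10*4 + 323)*(-1*(-5)) = (-40 + 323)*5 = 283*5 = 1415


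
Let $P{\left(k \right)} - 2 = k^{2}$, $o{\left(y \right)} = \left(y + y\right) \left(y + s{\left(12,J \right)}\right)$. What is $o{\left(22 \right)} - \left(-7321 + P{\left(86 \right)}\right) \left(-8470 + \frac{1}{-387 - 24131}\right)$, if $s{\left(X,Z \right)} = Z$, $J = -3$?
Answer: $\frac{16010891545}{24518} \approx 6.5303 \cdot 10^{5}$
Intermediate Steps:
$o{\left(y \right)} = 2 y \left(-3 + y\right)$ ($o{\left(y \right)} = \left(y + y\right) \left(y - 3\right) = 2 y \left(-3 + y\right)$)
$P{\left(k \right)} = 2 + k^{2}$
$o{\left(22 \right)} - \left(-7321 + P{\left(86 \right)}\right) \left(-8470 + \frac{1}{-387 - 24131}\right) = 2 \cdot 22 \left(-3 + 22\right) - \left(-7321 + \left(2 + 86^{2}\right)\right) \left(-8470 + \frac{1}{-387 - 24131}\right) = 2 \cdot 22 \cdot 19 - \left(-7321 + \left(2 + 7396\right)\right) \left(-8470 + \frac{1}{-24518}\right) = 836 - \left(-7321 + 7398\right) \left(-8470 - \frac{1}{24518}\right) = 836 - 77 \left(- \frac{207667461}{24518}\right) = 836 - - \frac{15990394497}{24518} = 836 + \frac{15990394497}{24518} = \frac{16010891545}{24518}$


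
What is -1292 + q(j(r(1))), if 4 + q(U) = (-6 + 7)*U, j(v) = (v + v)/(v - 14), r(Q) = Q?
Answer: -16850/13 ≈ -1296.2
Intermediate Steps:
j(v) = 2*v/(-14 + v) (j(v) = (2*v)/(-14 + v) = 2*v/(-14 + v))
q(U) = -4 + U (q(U) = -4 + (-6 + 7)*U = -4 + 1*U = -4 + U)
-1292 + q(j(r(1))) = -1292 + (-4 + 2*1/(-14 + 1)) = -1292 + (-4 + 2*1/(-13)) = -1292 + (-4 + 2*1*(-1/13)) = -1292 + (-4 - 2/13) = -1292 - 54/13 = -16850/13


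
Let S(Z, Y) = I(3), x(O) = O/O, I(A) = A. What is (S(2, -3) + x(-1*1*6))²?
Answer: 16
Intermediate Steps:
x(O) = 1
S(Z, Y) = 3
(S(2, -3) + x(-1*1*6))² = (3 + 1)² = 4² = 16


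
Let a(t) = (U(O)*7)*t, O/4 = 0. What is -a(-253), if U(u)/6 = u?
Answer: 0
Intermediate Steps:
O = 0 (O = 4*0 = 0)
U(u) = 6*u
a(t) = 0 (a(t) = ((6*0)*7)*t = (0*7)*t = 0*t = 0)
-a(-253) = -1*0 = 0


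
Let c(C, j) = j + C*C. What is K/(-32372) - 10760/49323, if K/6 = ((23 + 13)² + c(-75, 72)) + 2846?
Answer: -1630028351/798342078 ≈ -2.0418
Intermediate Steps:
c(C, j) = j + C²
K = 59034 (K = 6*(((23 + 13)² + (72 + (-75)²)) + 2846) = 6*((36² + (72 + 5625)) + 2846) = 6*((1296 + 5697) + 2846) = 6*(6993 + 2846) = 6*9839 = 59034)
K/(-32372) - 10760/49323 = 59034/(-32372) - 10760/49323 = 59034*(-1/32372) - 10760*1/49323 = -29517/16186 - 10760/49323 = -1630028351/798342078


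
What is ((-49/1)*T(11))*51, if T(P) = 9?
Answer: -22491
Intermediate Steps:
((-49/1)*T(11))*51 = (-49/1*9)*51 = (-49*1*9)*51 = -49*9*51 = -441*51 = -22491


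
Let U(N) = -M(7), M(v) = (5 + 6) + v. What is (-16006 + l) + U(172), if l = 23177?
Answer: 7153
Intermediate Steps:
M(v) = 11 + v
U(N) = -18 (U(N) = -(11 + 7) = -1*18 = -18)
(-16006 + l) + U(172) = (-16006 + 23177) - 18 = 7171 - 18 = 7153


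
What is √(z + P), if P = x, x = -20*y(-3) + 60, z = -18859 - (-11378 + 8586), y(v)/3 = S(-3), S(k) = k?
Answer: 7*I*√323 ≈ 125.81*I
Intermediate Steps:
y(v) = -9 (y(v) = 3*(-3) = -9)
z = -16067 (z = -18859 - 1*(-2792) = -18859 + 2792 = -16067)
x = 240 (x = -20*(-9) + 60 = 180 + 60 = 240)
P = 240
√(z + P) = √(-16067 + 240) = √(-15827) = 7*I*√323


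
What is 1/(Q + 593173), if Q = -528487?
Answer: 1/64686 ≈ 1.5459e-5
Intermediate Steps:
1/(Q + 593173) = 1/(-528487 + 593173) = 1/64686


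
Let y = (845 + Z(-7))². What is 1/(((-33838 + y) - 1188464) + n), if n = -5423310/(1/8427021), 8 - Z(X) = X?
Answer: -1/45702347742212 ≈ -2.1881e-14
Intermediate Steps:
Z(X) = 8 - X
y = 739600 (y = (845 + (8 - 1*(-7)))² = (845 + (8 + 7))² = (845 + 15)² = 860² = 739600)
n = -45702347259510 (n = -5423310/1/8427021 = -5423310*8427021 = -45702347259510)
1/(((-33838 + y) - 1188464) + n) = 1/(((-33838 + 739600) - 1188464) - 45702347259510) = 1/((705762 - 1188464) - 45702347259510) = 1/(-482702 - 45702347259510) = 1/(-45702347742212) = -1/45702347742212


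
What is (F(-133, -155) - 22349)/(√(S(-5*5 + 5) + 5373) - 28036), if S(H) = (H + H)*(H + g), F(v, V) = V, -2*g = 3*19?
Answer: 630922144/786009983 + 22504*√7313/786009983 ≈ 0.80514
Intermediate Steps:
g = -57/2 (g = -3*19/2 = -½*57 = -57/2 ≈ -28.500)
S(H) = 2*H*(-57/2 + H) (S(H) = (H + H)*(H - 57/2) = (2*H)*(-57/2 + H) = 2*H*(-57/2 + H))
(F(-133, -155) - 22349)/(√(S(-5*5 + 5) + 5373) - 28036) = (-155 - 22349)/(√((-5*5 + 5)*(-57 + 2*(-5*5 + 5)) + 5373) - 28036) = -22504/(√((-25 + 5)*(-57 + 2*(-25 + 5)) + 5373) - 28036) = -22504/(√(-20*(-57 + 2*(-20)) + 5373) - 28036) = -22504/(√(-20*(-57 - 40) + 5373) - 28036) = -22504/(√(-20*(-97) + 5373) - 28036) = -22504/(√(1940 + 5373) - 28036) = -22504/(√7313 - 28036) = -22504/(-28036 + √7313)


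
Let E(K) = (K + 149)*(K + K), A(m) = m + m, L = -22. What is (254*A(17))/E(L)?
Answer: -17/11 ≈ -1.5455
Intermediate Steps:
A(m) = 2*m
E(K) = 2*K*(149 + K) (E(K) = (149 + K)*(2*K) = 2*K*(149 + K))
(254*A(17))/E(L) = (254*(2*17))/((2*(-22)*(149 - 22))) = (254*34)/((2*(-22)*127)) = 8636/(-5588) = 8636*(-1/5588) = -17/11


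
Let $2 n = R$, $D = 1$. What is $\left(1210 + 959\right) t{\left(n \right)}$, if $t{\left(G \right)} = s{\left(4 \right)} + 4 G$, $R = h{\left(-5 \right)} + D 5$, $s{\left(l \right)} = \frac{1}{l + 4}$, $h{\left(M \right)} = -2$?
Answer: $\frac{106281}{8} \approx 13285.0$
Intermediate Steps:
$s{\left(l \right)} = \frac{1}{4 + l}$
$R = 3$ ($R = -2 + 1 \cdot 5 = -2 + 5 = 3$)
$n = \frac{3}{2}$ ($n = \frac{1}{2} \cdot 3 = \frac{3}{2} \approx 1.5$)
$t{\left(G \right)} = \frac{1}{8} + 4 G$ ($t{\left(G \right)} = \frac{1}{4 + 4} + 4 G = \frac{1}{8} + 4 G$)
$\left(1210 + 959\right) t{\left(n \right)} = \left(1210 + 959\right) \left(\frac{1}{8} + 4 \cdot \frac{3}{2}\right) = 2169 \left(\frac{1}{8} + 6\right) = 2169 \cdot \frac{49}{8} = \frac{106281}{8}$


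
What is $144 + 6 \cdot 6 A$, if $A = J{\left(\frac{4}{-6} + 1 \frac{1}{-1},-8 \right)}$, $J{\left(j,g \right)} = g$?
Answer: $-144$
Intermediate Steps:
$A = -8$
$144 + 6 \cdot 6 A = 144 + 6 \cdot 6 \left(-8\right) = 144 + 36 \left(-8\right) = 144 - 288 = -144$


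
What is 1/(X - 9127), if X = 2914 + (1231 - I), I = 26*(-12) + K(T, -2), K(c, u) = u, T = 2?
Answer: -1/4668 ≈ -0.00021422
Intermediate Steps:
I = -314 (I = 26*(-12) - 2 = -312 - 2 = -314)
X = 4459 (X = 2914 + (1231 - 1*(-314)) = 2914 + (1231 + 314) = 2914 + 1545 = 4459)
1/(X - 9127) = 1/(4459 - 9127) = 1/(-4668) = -1/4668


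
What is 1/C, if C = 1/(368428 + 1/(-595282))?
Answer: 219318556695/595282 ≈ 3.6843e+5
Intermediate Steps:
C = 595282/219318556695 (C = 1/(368428 - 1/595282) = 1/(219318556695/595282) = 595282/219318556695 ≈ 2.7142e-6)
1/C = 1/(595282/219318556695) = 219318556695/595282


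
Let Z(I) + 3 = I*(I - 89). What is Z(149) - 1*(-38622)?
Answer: 47559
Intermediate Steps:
Z(I) = -3 + I*(-89 + I) (Z(I) = -3 + I*(I - 89) = -3 + I*(-89 + I))
Z(149) - 1*(-38622) = (-3 + 149² - 89*149) - 1*(-38622) = (-3 + 22201 - 13261) + 38622 = 8937 + 38622 = 47559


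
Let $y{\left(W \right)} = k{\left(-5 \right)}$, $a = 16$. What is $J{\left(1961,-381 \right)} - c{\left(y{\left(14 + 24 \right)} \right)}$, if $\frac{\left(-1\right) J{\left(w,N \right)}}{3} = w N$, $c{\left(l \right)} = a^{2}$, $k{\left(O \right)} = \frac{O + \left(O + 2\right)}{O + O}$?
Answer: $2241167$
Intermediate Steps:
$k{\left(O \right)} = \frac{2 + 2 O}{2 O}$ ($k{\left(O \right)} = \frac{O + \left(2 + O\right)}{2 O} = \left(2 + 2 O\right) \frac{1}{2 O} = \frac{2 + 2 O}{2 O}$)
$y{\left(W \right)} = \frac{4}{5}$ ($y{\left(W \right)} = \frac{1 - 5}{-5} = \left(- \frac{1}{5}\right) \left(-4\right) = \frac{4}{5}$)
$c{\left(l \right)} = 256$ ($c{\left(l \right)} = 16^{2} = 256$)
$J{\left(w,N \right)} = - 3 N w$ ($J{\left(w,N \right)} = - 3 w N = - 3 N w$)
$J{\left(1961,-381 \right)} - c{\left(y{\left(14 + 24 \right)} \right)} = \left(-3\right) \left(-381\right) 1961 - 256 = 2241423 - 256 = 2241167$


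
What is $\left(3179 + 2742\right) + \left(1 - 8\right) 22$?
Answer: $5767$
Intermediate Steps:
$\left(3179 + 2742\right) + \left(1 - 8\right) 22 = 5921 - 154 = 5767$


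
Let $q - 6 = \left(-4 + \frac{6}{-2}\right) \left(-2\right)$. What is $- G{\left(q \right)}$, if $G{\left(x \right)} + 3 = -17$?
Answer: $20$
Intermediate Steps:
$q = 20$ ($q = 6 + \left(-4 + \frac{6}{-2}\right) \left(-2\right) = 6 + \left(-4 + 6 \left(- \frac{1}{2}\right)\right) \left(-2\right) = 6 + \left(-4 - 3\right) \left(-2\right) = 6 - -14 = 6 + 14 = 20$)
$G{\left(x \right)} = -20$ ($G{\left(x \right)} = -3 - 17 = -20$)
$- G{\left(q \right)} = \left(-1\right) \left(-20\right) = 20$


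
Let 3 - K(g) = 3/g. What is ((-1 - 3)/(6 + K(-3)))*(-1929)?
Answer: 3858/5 ≈ 771.60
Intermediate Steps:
K(g) = 3 - 3/g
((-1 - 3)/(6 + K(-3)))*(-1929) = ((-1 - 3)/(6 + (3 - 3/(-3))))*(-1929) = -4/(6 + (3 - 3*(-1/3)))*(-1929) = -4/(6 + (3 + 1))*(-1929) = -4/(6 + 4)*(-1929) = -4/10*(-1929) = -4*1/10*(-1929) = -2/5*(-1929) = 3858/5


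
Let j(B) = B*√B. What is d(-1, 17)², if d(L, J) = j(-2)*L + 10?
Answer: 92 + 40*I*√2 ≈ 92.0 + 56.569*I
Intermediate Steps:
j(B) = B^(3/2)
d(L, J) = 10 - 2*I*L*√2 (d(L, J) = (-2)^(3/2)*L + 10 = (-2*I*√2)*L + 10 = -2*I*L*√2 + 10 = 10 - 2*I*L*√2)
d(-1, 17)² = (10 - 2*I*(-1)*√2)² = (10 + 2*I*√2)²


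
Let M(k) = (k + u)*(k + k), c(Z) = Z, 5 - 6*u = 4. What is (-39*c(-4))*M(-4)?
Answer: 4784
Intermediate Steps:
u = ⅙ (u = ⅚ - ⅙*4 = ⅚ - ⅔ = ⅙ ≈ 0.16667)
M(k) = 2*k*(⅙ + k) (M(k) = (k + ⅙)*(k + k) = (⅙ + k)*(2*k) = 2*k*(⅙ + k))
(-39*c(-4))*M(-4) = (-39*(-4))*((⅓)*(-4)*(1 + 6*(-4))) = 156*((⅓)*(-4)*(1 - 24)) = 156*((⅓)*(-4)*(-23)) = 156*(92/3) = 4784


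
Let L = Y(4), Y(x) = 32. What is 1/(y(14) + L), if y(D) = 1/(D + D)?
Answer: 28/897 ≈ 0.031215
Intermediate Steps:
y(D) = 1/(2*D)
L = 32
1/(y(14) + L) = 1/((1/2)/14 + 32) = 1/((1/2)*(1/14) + 32) = 1/(1/28 + 32) = 1/(897/28) = 28/897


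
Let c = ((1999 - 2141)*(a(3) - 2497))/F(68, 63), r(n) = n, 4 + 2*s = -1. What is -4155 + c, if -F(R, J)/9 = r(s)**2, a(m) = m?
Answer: -2351467/225 ≈ -10451.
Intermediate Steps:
s = -5/2 (s = -2 + (1/2)*(-1) = -2 - 1/2 = -5/2 ≈ -2.5000)
F(R, J) = -225/4 (F(R, J) = -9*(-5/2)**2 = -9*25/4 = -225/4)
c = -1416592/225 (c = ((1999 - 2141)*(3 - 2497))/(-225/4) = -142*(-2494)*(-4/225) = 354148*(-4/225) = -1416592/225 ≈ -6296.0)
-4155 + c = -4155 - 1416592/225 = -2351467/225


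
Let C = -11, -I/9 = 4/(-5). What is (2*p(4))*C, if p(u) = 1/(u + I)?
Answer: -55/28 ≈ -1.9643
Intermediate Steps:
I = 36/5 (I = -36/(-5) = -36*(-1)/5 = -9*(-⅘) = 36/5 ≈ 7.2000)
p(u) = 1/(36/5 + u) (p(u) = 1/(u + 36/5) = 1/(36/5 + u))
(2*p(4))*C = (2*(5/(36 + 5*4)))*(-11) = (2*(5/(36 + 20)))*(-11) = (2*(5/56))*(-11) = (5/28)*(-11) = -55/28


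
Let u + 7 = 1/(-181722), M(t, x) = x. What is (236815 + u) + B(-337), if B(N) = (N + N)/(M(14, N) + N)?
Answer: 43033405097/181722 ≈ 2.3681e+5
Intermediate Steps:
B(N) = 1 (B(N) = (N + N)/(N + N) = (2*N)/((2*N)) = (2*N)*(1/(2*N)) = 1)
u = -1272055/181722 (u = -7 + 1/(-181722) = -7 - 1/181722 = -1272055/181722 ≈ -7.0000)
(236815 + u) + B(-337) = (236815 - 1272055/181722) + 1 = 43033223375/181722 + 1 = 43033405097/181722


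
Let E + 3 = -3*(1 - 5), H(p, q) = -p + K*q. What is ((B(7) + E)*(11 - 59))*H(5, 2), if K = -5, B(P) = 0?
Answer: 6480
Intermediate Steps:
H(p, q) = -p - 5*q
E = 9 (E = -3 - 3*(1 - 5) = -3 - 3*(-4) = -3 + 12 = 9)
((B(7) + E)*(11 - 59))*H(5, 2) = ((0 + 9)*(11 - 59))*(-1*5 - 5*2) = (9*(-48))*(-5 - 10) = -432*(-15) = 6480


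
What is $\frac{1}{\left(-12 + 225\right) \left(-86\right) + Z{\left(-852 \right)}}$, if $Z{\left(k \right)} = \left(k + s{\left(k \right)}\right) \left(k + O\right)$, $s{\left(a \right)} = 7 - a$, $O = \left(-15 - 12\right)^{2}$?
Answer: $- \frac{1}{19179} \approx -5.214 \cdot 10^{-5}$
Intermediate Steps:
$O = 729$ ($O = \left(-27\right)^{2} = 729$)
$Z{\left(k \right)} = 5103 + 7 k$ ($Z{\left(k \right)} = \left(k - \left(-7 + k\right)\right) \left(k + 729\right) = 7 \left(729 + k\right) = 5103 + 7 k$)
$\frac{1}{\left(-12 + 225\right) \left(-86\right) + Z{\left(-852 \right)}} = \frac{1}{\left(-12 + 225\right) \left(-86\right) + \left(5103 + 7 \left(-852\right)\right)} = \frac{1}{213 \left(-86\right) + \left(5103 - 5964\right)} = \frac{1}{-18318 - 861} = \frac{1}{-19179} = - \frac{1}{19179}$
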